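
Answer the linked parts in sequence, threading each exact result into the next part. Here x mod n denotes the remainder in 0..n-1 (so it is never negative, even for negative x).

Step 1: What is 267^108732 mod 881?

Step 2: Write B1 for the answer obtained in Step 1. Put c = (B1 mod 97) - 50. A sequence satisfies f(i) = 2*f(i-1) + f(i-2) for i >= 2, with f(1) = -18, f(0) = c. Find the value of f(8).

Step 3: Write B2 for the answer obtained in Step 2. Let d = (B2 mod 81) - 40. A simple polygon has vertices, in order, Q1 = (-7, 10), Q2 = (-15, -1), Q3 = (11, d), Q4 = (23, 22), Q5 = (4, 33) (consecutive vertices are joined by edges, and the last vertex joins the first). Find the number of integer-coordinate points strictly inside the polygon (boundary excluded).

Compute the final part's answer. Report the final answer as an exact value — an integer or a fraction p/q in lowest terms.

Step 1: squarings mod 881: 267^1=267, 267^2=809, 267^4=779, 267^8=713, 267^16=32, 267^32=143, 267^64=186, 267^128=237, 267^256=666, 267^512=413, 267^1024=536, 267^2048=90, 267^4096=171, 267^8192=168, 267^16384=32, 267^32768=143, 267^65536=186; 267^108732 = 267^4 * 267^8 * 267^16 * 267^32 * 267^128 * 267^2048 * 267^8192 * 267^32768 * 267^65536 = 703 (mod 881); answer 703
Step 2: B1 = 703; c = -26; f(2) = 2*(-18) + 1*(-26) = -62; iterating: f(2)=-62, f(3)=-142, f(4)=-346, f(5)=-834, f(6)=-2014, f(7)=-4862, f(8)=-11738; answer -11738
Step 3: B2 = -11738; d = -33; cross terms: (-7*-1 - -15*10)=157, (-15*-33 - 11*-1)=506, (11*22 - 23*-33)=1001, (23*33 - 4*22)=671, (4*10 - -7*33)=271; twice the area = |2606| = 2606; area = 1303; boundary points = 1 + 2 + 1 + 1 + 1 = 6; strictly interior points = area - boundary/2 + 1 = 1301; answer 1301

1301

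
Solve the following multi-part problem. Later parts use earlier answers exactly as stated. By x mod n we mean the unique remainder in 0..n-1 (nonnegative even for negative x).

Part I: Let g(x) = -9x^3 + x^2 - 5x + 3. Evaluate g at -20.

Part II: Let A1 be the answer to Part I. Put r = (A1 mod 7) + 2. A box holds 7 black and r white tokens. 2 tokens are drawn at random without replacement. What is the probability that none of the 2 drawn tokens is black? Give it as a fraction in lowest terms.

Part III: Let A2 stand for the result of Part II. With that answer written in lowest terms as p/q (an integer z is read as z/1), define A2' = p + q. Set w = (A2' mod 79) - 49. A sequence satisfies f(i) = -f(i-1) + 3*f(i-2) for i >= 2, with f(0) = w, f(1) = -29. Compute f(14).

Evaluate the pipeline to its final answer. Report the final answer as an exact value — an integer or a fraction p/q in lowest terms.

Part I: -9*(-20)^3 + 1*(-20)^2 - 5*(-20)^1 + 3 = (72000) + (400) + (100) + (3) = 72503; answer 72503
Part II: A1 = 72503; r = 6; total draws C(13,2) = 78; favorable C(6,2) = 15; P = 5/26; answer 5/26
Part III: A2 = 5/26; threaded value p + q = 31; w = -18; f(2) = -1*(-29) + 3*(-18) = -25; iterating: f(2)=-25, f(3)=-62, f(4)=-13, f(5)=-173, f(6)=134, f(7)=-653, f(8)=1055, f(9)=-3014, f(10)=6179, f(11)=-15221, f(12)=33758, f(13)=-79421, f(14)=180695; answer 180695

180695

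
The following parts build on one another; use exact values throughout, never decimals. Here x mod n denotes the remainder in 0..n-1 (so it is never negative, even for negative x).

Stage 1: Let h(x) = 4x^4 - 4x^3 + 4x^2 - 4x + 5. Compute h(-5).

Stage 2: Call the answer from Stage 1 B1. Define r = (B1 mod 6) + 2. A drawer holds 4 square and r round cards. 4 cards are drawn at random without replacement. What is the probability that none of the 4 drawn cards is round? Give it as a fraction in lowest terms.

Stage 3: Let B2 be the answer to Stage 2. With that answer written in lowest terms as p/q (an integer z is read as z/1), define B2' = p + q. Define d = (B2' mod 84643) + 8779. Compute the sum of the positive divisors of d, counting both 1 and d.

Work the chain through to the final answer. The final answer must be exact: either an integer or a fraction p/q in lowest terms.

16416

Stage 1: 4*(-5)^4 - 4*(-5)^3 + 4*(-5)^2 - 4*(-5)^1 + 5 = (2500) + (500) + (100) + (20) + (5) = 3125; answer 3125
Stage 2: B1 = 3125; r = 7; total draws C(11,4) = 330; favorable C(4,4) = 1; P = 1/330; answer 1/330
Stage 3: B2 = 1/330; threaded value p + q = 331; d = 9110; 9110 = 2 * 5 * 911; sigma = (1 + 2) * (1 + 5) * (1 + 911) = 3 * 6 * 912 = 16416; answer 16416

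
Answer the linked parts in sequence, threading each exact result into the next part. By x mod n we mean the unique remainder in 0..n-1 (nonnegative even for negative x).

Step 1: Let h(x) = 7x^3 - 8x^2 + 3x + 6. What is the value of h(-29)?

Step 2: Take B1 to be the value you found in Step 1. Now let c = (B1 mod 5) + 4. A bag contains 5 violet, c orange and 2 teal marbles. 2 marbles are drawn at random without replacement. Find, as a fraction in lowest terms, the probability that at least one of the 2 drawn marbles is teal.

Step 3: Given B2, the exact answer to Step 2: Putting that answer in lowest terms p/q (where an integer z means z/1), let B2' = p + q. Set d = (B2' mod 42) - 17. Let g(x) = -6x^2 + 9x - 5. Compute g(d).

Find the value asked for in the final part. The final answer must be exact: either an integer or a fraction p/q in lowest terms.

-1220

Step 1: 7*(-29)^3 - 8*(-29)^2 + 3*(-29)^1 + 6 = (-170723) + (-6728) + (-87) + (6) = -177532; answer -177532
Step 2: B1 = -177532; c = 7; total draws C(14,2) = 91; complement C(12,2) = 66; favorable 91 - 66 = 25; P = 25/91; answer 25/91
Step 3: B2 = 25/91; threaded value p + q = 116; d = 15; -6*(15)^2 + 9*(15)^1 - 5 = (-1350) + (135) + (-5) = -1220; answer -1220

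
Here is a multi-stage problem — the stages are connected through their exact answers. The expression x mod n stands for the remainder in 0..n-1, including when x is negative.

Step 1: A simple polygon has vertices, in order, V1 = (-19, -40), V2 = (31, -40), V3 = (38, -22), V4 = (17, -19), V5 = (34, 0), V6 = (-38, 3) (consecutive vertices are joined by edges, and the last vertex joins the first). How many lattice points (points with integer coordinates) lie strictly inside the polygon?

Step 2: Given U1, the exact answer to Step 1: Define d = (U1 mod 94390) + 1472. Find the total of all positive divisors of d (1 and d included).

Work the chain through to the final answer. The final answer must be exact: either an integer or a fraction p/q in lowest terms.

3852

Step 1: cross terms: (-19*-40 - 31*-40)=2000, (31*-22 - 38*-40)=838, (38*-19 - 17*-22)=-348, (17*0 - 34*-19)=646, (34*3 - -38*0)=102, (-38*-40 - -19*3)=1577; twice the area = |4815| = 4815; area = 4815/2; boundary points = 50 + 1 + 3 + 1 + 3 + 1 = 59; strictly interior points = area - boundary/2 + 1 = 2379; answer 2379
Step 2: U1 = 2379; d = 3851; 3851 is prime, so its only divisors are 1 and 3851; sigma = 1 + 3851 = 3852; answer 3852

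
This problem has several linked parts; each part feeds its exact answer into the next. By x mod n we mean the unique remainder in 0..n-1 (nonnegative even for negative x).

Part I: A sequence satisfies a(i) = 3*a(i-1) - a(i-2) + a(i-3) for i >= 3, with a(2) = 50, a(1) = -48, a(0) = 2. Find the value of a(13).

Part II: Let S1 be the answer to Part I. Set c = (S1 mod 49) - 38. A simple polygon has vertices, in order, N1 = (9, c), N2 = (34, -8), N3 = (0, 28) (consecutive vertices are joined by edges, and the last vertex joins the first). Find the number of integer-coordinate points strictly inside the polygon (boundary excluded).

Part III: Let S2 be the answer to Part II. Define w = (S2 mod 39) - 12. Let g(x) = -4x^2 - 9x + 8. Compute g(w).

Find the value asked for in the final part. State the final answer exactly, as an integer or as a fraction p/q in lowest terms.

-176

Part I: a(3) = 3*(50) - 1*(-48) + 1*(2) = 200; iterating: a(3)=200, a(4)=502, a(5)=1356, a(6)=3766, a(7)=10444, a(8)=28922, a(9)=80088, a(10)=221786, a(11)=614192, a(12)=1700878, a(13)=4710228; answer 4710228
Part II: S1 = 4710228; c = -33; cross terms: (9*-8 - 34*-33)=1050, (34*28 - 0*-8)=952, (0*-33 - 9*28)=-252; twice the area = |1750| = 1750; area = 875; boundary points = 25 + 2 + 1 = 28; strictly interior points = area - boundary/2 + 1 = 862; answer 862
Part III: S2 = 862; w = -8; -4*(-8)^2 - 9*(-8)^1 + 8 = (-256) + (72) + (8) = -176; answer -176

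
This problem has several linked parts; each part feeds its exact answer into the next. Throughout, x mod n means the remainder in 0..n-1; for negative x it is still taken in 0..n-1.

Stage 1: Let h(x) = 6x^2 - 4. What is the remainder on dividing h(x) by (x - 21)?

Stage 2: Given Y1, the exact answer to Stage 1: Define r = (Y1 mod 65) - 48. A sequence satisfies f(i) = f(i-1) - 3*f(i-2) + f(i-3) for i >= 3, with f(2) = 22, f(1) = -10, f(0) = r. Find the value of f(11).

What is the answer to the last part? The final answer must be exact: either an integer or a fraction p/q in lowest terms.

Stage 1: remainder = value at the root: 6*(21)^2 - 4 = (2646) + (-4) = 2642; answer 2642
Stage 2: Y1 = 2642; r = -6; f(3) = 1*(22) - 3*(-10) + 1*(-6) = 46; iterating: f(3)=46, f(4)=-30, f(5)=-146, f(6)=-10, f(7)=398, f(8)=282, f(9)=-922, f(10)=-1370, f(11)=1678; answer 1678

1678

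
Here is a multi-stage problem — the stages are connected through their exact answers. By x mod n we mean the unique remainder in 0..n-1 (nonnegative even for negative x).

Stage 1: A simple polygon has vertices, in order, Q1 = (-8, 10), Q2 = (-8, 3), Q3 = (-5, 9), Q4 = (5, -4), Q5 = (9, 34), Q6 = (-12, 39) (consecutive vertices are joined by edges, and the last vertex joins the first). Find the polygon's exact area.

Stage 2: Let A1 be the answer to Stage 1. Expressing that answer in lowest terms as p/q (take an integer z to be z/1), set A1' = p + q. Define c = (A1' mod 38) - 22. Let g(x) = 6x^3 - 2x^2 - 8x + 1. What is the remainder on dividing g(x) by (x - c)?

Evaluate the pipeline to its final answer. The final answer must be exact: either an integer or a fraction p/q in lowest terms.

Stage 1: cross terms: (-8*3 - -8*10)=56, (-8*9 - -5*3)=-57, (-5*-4 - 5*9)=-25, (5*34 - 9*-4)=206, (9*39 - -12*34)=759, (-12*10 - -8*39)=192; twice the area = |1131| = 1131; area = 1131/2; answer 1131/2
Stage 2: A1 = 1131/2; threaded value p + q = 1133; c = 9; remainder = value at the root: 6*(9)^3 - 2*(9)^2 - 8*(9)^1 + 1 = (4374) + (-162) + (-72) + (1) = 4141; answer 4141

4141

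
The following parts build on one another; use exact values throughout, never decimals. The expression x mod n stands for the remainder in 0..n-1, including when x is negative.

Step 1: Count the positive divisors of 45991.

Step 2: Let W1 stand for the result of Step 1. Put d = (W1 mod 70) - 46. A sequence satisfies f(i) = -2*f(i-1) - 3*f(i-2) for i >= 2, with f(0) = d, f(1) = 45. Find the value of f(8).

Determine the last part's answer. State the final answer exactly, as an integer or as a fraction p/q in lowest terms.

-1038

Step 1: 45991 = 11 * 37 * 113; number of divisors = (1+1) * (1+1) * (1+1) = 8; answer 8
Step 2: W1 = 8; d = -38; f(2) = -2*(45) - 3*(-38) = 24; iterating: f(2)=24, f(3)=-183, f(4)=294, f(5)=-39, f(6)=-804, f(7)=1725, f(8)=-1038; answer -1038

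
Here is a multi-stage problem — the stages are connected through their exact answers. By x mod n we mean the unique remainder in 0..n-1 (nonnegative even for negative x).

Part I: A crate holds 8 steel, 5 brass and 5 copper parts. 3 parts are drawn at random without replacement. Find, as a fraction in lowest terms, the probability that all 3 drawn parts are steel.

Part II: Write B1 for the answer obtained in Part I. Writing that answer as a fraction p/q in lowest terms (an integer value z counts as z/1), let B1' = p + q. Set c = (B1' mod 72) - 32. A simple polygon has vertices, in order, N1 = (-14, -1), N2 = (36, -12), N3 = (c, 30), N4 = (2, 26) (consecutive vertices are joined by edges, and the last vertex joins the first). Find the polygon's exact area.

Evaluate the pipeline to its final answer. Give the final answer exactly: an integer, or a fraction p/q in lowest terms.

888

Part I: total draws C(18,3) = 816; favorable C(8,3) = 56; P = 7/102; answer 7/102
Part II: B1 = 7/102; threaded value p + q = 109; c = 5; cross terms: (-14*-12 - 36*-1)=204, (36*30 - 5*-12)=1140, (5*26 - 2*30)=70, (2*-1 - -14*26)=362; twice the area = |1776| = 1776; area = 888; answer 888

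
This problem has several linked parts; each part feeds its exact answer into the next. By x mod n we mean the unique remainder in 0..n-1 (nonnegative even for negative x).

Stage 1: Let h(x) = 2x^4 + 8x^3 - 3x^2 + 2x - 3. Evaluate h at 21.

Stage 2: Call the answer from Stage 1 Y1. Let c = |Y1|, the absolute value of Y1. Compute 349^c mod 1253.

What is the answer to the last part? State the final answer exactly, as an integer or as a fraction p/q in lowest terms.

1051

Stage 1: 2*(21)^4 + 8*(21)^3 - 3*(21)^2 + 2*(21)^1 - 3 = (388962) + (74088) + (-1323) + (42) + (-3) = 461766; answer 461766
Stage 2: Y1 = 461766; c = 461766; squarings mod 1253: 349^1=349, 349^2=260, 349^4=1191, 349^8=85, 349^16=960, 349^32=645, 349^64=29, 349^128=841, 349^256=589, 349^512=1093, 349^1024=540, 349^2048=904, 349^4096=260, 349^8192=1191, 349^16384=85, 349^32768=960, 349^65536=645, 349^131072=29, 349^262144=841; 349^461766 = 349^2 * 349^4 * 349^64 * 349^128 * 349^256 * 349^512 * 349^2048 * 349^65536 * 349^131072 * 349^262144 = 1051 (mod 1253); answer 1051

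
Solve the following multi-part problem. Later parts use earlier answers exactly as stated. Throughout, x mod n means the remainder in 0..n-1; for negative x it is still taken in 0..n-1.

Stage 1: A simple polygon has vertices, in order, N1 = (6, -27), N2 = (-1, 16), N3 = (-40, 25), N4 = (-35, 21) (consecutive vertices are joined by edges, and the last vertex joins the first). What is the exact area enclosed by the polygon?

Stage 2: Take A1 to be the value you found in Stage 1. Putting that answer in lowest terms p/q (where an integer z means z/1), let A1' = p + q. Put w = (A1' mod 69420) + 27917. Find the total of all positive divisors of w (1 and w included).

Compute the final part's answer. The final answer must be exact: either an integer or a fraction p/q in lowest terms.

Stage 1: cross terms: (6*16 - -1*-27)=69, (-1*25 - -40*16)=615, (-40*21 - -35*25)=35, (-35*-27 - 6*21)=819; twice the area = |1538| = 1538; area = 769; answer 769
Stage 2: A1 = 769; threaded value p + q = 770; w = 28687; 28687 is prime, so its only divisors are 1 and 28687; sigma = 1 + 28687 = 28688; answer 28688

28688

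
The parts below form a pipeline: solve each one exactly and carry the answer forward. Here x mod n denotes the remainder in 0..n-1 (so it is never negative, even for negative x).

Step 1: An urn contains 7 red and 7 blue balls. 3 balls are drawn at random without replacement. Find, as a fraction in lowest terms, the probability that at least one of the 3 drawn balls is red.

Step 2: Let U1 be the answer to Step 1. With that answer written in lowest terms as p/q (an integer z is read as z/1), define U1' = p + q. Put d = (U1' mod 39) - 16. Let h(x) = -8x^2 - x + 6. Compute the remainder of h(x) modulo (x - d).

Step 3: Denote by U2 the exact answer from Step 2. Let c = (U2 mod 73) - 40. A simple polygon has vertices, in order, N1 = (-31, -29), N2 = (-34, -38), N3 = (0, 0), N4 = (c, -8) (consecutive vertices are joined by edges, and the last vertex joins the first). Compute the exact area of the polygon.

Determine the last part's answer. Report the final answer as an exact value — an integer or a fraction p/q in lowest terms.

Step 1: total draws C(14,3) = 364; complement C(7,3) = 35; favorable 364 - 35 = 329; P = 47/52; answer 47/52
Step 2: U1 = 47/52; threaded value p + q = 99; d = 5; remainder = value at the root: -8*(5)^2 - 1*(5)^1 + 6 = (-200) + (-5) + (6) = -199; answer -199
Step 3: U2 = -199; c = -20; cross terms: (-31*-38 - -34*-29)=192, (-34*0 - 0*-38)=0, (0*-8 - -20*0)=0, (-20*-29 - -31*-8)=332; twice the area = |524| = 524; area = 262; answer 262

262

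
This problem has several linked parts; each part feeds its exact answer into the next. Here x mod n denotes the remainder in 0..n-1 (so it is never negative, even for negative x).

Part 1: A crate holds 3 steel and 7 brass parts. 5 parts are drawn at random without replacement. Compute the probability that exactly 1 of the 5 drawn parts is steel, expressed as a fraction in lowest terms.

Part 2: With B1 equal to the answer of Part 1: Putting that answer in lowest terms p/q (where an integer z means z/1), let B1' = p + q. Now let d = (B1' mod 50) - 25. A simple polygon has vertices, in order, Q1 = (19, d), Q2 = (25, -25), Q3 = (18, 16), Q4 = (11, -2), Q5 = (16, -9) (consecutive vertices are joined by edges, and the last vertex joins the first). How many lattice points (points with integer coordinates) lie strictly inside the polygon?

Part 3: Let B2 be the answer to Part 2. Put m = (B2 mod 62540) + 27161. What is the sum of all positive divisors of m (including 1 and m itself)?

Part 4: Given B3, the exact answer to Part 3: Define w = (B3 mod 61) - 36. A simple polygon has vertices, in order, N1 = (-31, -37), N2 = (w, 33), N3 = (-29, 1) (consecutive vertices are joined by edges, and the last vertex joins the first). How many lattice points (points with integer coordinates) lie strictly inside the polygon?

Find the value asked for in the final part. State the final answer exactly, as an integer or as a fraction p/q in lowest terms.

126

Part 1: total draws C(10,5) = 252; favorable C(3,1)*C(7,4) = 105; P = 5/12; answer 5/12
Part 2: B1 = 5/12; threaded value p + q = 17; d = -8; cross terms: (19*-25 - 25*-8)=-275, (25*16 - 18*-25)=850, (18*-2 - 11*16)=-212, (11*-9 - 16*-2)=-67, (16*-8 - 19*-9)=43; twice the area = |339| = 339; area = 339/2; boundary points = 1 + 1 + 1 + 1 + 1 = 5; strictly interior points = area - boundary/2 + 1 = 168; answer 168
Part 3: B2 = 168; m = 27329; 27329 is prime, so its only divisors are 1 and 27329; sigma = 1 + 27329 = 27330; answer 27330
Part 4: B3 = 27330; w = -34; cross terms: (-31*33 - -34*-37)=-2281, (-34*1 - -29*33)=923, (-29*-37 - -31*1)=1104; twice the area = |-254| = 254; area = 127; boundary points = 1 + 1 + 2 = 4; strictly interior points = area - boundary/2 + 1 = 126; answer 126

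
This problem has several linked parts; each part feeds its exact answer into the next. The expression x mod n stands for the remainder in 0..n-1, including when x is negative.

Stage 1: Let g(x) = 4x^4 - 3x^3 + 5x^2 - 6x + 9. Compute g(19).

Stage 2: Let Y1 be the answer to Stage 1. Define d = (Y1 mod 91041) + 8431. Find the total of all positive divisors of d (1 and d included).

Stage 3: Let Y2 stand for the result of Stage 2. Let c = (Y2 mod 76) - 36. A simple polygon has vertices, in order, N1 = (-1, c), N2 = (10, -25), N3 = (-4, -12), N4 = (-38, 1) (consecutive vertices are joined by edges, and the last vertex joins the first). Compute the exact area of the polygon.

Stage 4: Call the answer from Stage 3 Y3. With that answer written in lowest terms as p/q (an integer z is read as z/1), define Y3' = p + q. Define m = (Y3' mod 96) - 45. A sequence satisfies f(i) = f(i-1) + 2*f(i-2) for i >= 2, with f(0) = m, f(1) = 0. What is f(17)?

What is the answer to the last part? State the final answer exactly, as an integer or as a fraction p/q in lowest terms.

Stage 1: 4*(19)^4 - 3*(19)^3 + 5*(19)^2 - 6*(19)^1 + 9 = (521284) + (-20577) + (1805) + (-114) + (9) = 502407; answer 502407
Stage 2: Y1 = 502407; d = 55633; 55633 is prime, so its only divisors are 1 and 55633; sigma = 1 + 55633 = 55634; answer 55634
Stage 3: Y2 = 55634; c = -34; cross terms: (-1*-25 - 10*-34)=365, (10*-12 - -4*-25)=-220, (-4*1 - -38*-12)=-460, (-38*-34 - -1*1)=1293; twice the area = |978| = 978; area = 489; answer 489
Stage 4: Y3 = 489; threaded value p + q = 490; m = -35; f(2) = 1*(0) + 2*(-35) = -70; iterating: f(2)=-70, f(3)=-70, f(4)=-210, f(5)=-350, f(6)=-770, f(7)=-1470, f(8)=-3010, f(9)=-5950, f(10)=-11970, f(11)=-23870, f(12)=-47810, f(13)=-95550, f(14)=-191170, f(15)=-382270, f(16)=-764610, f(17)=-1529150; answer -1529150

-1529150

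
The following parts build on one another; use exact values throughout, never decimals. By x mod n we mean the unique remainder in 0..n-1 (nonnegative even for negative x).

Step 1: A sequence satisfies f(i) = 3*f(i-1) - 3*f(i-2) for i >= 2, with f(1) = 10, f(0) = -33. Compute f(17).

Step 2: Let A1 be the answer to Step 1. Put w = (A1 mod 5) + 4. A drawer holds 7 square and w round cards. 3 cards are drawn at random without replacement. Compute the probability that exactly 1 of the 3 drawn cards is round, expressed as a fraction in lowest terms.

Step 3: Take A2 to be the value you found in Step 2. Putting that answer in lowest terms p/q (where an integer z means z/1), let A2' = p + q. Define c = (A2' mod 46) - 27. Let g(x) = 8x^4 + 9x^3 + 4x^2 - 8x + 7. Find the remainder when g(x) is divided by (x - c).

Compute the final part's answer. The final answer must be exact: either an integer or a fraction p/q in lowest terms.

562055

Step 1: f(2) = 3*(10) - 3*(-33) = 129; iterating: f(2)=129, f(3)=357, f(4)=684, f(5)=981, f(6)=891, f(7)=-270, f(8)=-3483, f(9)=-9639, f(10)=-18468, f(11)=-26487, f(12)=-24057, f(13)=7290, f(14)=94041, f(15)=260253, f(16)=498636, f(17)=715149; answer 715149
Step 2: A1 = 715149; w = 8; total draws C(15,3) = 455; favorable C(8,1)*C(7,2) = 168; P = 24/65; answer 24/65
Step 3: A2 = 24/65; threaded value p + q = 89; c = 16; remainder = value at the root: 8*(16)^4 + 9*(16)^3 + 4*(16)^2 - 8*(16)^1 + 7 = (524288) + (36864) + (1024) + (-128) + (7) = 562055; answer 562055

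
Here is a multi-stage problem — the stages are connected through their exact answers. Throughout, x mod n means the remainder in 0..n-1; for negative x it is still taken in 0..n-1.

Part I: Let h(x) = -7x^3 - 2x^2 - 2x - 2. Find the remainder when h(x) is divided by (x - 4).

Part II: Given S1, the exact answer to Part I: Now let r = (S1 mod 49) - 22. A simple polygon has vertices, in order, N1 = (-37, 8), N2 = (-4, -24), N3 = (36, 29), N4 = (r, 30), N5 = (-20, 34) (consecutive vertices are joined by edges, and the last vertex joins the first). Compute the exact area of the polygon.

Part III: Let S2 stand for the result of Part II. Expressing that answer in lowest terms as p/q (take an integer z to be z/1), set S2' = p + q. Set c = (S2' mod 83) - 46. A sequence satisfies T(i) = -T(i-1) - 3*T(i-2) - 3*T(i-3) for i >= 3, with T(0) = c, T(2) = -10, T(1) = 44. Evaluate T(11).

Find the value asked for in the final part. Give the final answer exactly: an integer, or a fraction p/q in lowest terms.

-3677

Part I: remainder = value at the root: -7*(4)^3 - 2*(4)^2 - 2*(4)^1 - 2 = (-448) + (-32) + (-8) + (-2) = -490; answer -490
Part II: S1 = -490; r = -22; cross terms: (-37*-24 - -4*8)=920, (-4*29 - 36*-24)=748, (36*30 - -22*29)=1718, (-22*34 - -20*30)=-148, (-20*8 - -37*34)=1098; twice the area = |4336| = 4336; area = 2168; answer 2168
Part III: S2 = 2168; threaded value p + q = 2169; c = -35; T(3) = -1*(-10) - 3*(44) - 3*(-35) = -17; iterating: T(3)=-17, T(4)=-85, T(5)=166, T(6)=140, T(7)=-383, T(8)=-535, T(9)=1264, T(10)=1490, T(11)=-3677; answer -3677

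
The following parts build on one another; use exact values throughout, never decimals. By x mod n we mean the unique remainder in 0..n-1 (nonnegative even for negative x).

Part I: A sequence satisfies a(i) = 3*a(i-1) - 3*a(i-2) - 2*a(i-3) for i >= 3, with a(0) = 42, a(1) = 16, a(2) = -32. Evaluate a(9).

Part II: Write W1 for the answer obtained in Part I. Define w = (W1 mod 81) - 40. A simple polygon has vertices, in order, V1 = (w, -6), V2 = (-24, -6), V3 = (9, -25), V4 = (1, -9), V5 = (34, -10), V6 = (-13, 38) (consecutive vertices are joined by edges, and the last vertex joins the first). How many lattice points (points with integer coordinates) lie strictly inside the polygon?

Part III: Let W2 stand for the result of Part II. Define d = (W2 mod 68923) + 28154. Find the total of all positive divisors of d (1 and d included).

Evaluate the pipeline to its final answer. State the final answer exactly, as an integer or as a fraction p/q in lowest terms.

56056

Part I: a(3) = 3*(-32) - 3*(16) - 2*(42) = -228; iterating: a(3)=-228, a(4)=-620, a(5)=-1112, a(6)=-1020, a(7)=1516, a(8)=9832, a(9)=26988; answer 26988
Part II: W1 = 26988; w = -25; cross terms: (-25*-6 - -24*-6)=6, (-24*-25 - 9*-6)=654, (9*-9 - 1*-25)=-56, (1*-10 - 34*-9)=296, (34*38 - -13*-10)=1162, (-13*-6 - -25*38)=1028; twice the area = |3090| = 3090; area = 1545; boundary points = 1 + 1 + 8 + 1 + 1 + 4 = 16; strictly interior points = area - boundary/2 + 1 = 1538; answer 1538
Part III: W2 = 1538; d = 29692; 29692 = 2^2 * 13 * 571; sigma = (1 + 2 + 4) * (1 + 13) * (1 + 571) = 7 * 14 * 572 = 56056; answer 56056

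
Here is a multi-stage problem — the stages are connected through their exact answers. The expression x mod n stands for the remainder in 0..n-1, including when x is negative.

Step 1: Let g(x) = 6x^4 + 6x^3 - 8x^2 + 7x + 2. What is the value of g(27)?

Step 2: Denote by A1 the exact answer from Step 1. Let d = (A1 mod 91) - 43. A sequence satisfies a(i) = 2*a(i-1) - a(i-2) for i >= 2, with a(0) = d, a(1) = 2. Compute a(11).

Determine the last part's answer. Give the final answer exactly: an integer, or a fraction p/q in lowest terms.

Step 1: 6*(27)^4 + 6*(27)^3 - 8*(27)^2 + 7*(27)^1 + 2 = (3188646) + (118098) + (-5832) + (189) + (2) = 3301103; answer 3301103
Step 2: A1 = 3301103; d = 35; a(2) = 2*(2) - 1*(35) = -31; iterating: a(2)=-31, a(3)=-64, a(4)=-97, a(5)=-130, a(6)=-163, a(7)=-196, a(8)=-229, a(9)=-262, a(10)=-295, a(11)=-328; answer -328

-328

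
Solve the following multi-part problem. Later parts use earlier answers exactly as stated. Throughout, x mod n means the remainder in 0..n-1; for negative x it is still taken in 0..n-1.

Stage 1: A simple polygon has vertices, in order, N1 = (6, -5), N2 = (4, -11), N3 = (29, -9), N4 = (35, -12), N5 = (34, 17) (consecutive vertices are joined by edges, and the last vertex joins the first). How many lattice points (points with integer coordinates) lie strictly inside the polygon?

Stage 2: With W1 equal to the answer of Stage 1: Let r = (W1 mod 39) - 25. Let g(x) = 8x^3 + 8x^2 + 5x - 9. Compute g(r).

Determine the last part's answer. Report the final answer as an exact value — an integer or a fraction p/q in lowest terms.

8841

Stage 1: cross terms: (6*-11 - 4*-5)=-46, (4*-9 - 29*-11)=283, (29*-12 - 35*-9)=-33, (35*17 - 34*-12)=1003, (34*-5 - 6*17)=-272; twice the area = |935| = 935; area = 935/2; boundary points = 2 + 1 + 3 + 1 + 2 = 9; strictly interior points = area - boundary/2 + 1 = 464; answer 464
Stage 2: W1 = 464; r = 10; 8*(10)^3 + 8*(10)^2 + 5*(10)^1 - 9 = (8000) + (800) + (50) + (-9) = 8841; answer 8841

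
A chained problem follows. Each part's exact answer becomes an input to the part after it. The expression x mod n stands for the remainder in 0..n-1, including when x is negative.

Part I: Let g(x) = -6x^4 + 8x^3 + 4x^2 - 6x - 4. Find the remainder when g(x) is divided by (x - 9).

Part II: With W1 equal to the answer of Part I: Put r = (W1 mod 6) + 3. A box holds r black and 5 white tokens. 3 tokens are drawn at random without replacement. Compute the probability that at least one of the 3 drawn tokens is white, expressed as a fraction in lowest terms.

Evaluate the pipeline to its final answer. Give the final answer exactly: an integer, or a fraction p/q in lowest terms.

Part I: remainder = value at the root: -6*(9)^4 + 8*(9)^3 + 4*(9)^2 - 6*(9)^1 - 4 = (-39366) + (5832) + (324) + (-54) + (-4) = -33268; answer -33268
Part II: W1 = -33268; r = 5; total draws C(10,3) = 120; complement C(5,3) = 10; favorable 120 - 10 = 110; P = 11/12; answer 11/12

11/12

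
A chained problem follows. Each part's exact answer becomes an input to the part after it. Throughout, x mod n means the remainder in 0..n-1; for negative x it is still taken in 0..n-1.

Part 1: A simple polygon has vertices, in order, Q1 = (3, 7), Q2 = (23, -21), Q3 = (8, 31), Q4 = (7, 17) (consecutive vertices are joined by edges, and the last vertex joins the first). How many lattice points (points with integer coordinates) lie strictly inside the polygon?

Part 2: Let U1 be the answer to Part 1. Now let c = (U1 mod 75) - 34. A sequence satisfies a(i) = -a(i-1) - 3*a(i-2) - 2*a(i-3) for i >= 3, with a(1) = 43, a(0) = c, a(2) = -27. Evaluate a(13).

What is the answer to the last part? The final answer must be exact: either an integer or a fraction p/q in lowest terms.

Part 1: cross terms: (3*-21 - 23*7)=-224, (23*31 - 8*-21)=881, (8*17 - 7*31)=-81, (7*7 - 3*17)=-2; twice the area = |574| = 574; area = 287; boundary points = 4 + 1 + 1 + 2 = 8; strictly interior points = area - boundary/2 + 1 = 284; answer 284
Part 2: U1 = 284; c = 25; a(3) = -1*(-27) - 3*(43) - 2*(25) = -152; iterating: a(3)=-152, a(4)=147, a(5)=363, a(6)=-500, a(7)=-883, a(8)=1657, a(9)=1992, a(10)=-5197, a(11)=-4093, a(12)=15700, a(13)=6973; answer 6973

6973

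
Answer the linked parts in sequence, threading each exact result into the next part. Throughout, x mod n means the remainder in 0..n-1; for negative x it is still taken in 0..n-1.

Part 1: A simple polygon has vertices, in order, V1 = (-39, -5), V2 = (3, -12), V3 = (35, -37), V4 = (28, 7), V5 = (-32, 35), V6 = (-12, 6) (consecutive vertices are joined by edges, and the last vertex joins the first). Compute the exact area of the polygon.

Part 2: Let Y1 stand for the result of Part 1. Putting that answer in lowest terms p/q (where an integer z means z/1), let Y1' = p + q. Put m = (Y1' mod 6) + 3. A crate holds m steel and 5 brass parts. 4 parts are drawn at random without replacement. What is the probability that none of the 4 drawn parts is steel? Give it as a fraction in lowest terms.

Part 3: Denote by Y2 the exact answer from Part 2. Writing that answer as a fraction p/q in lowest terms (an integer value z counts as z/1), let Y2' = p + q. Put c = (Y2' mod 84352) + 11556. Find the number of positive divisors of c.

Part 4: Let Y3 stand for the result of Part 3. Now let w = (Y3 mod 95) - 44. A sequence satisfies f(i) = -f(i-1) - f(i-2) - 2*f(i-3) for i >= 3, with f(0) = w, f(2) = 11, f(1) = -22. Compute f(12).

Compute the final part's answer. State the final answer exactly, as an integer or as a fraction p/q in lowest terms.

-81

Part 1: cross terms: (-39*-12 - 3*-5)=483, (3*-37 - 35*-12)=309, (35*7 - 28*-37)=1281, (28*35 - -32*7)=1204, (-32*6 - -12*35)=228, (-12*-5 - -39*6)=294; twice the area = |3799| = 3799; area = 3799/2; answer 3799/2
Part 2: Y1 = 3799/2; threaded value p + q = 3801; m = 6; total draws C(11,4) = 330; favorable C(5,4) = 5; P = 1/66; answer 1/66
Part 3: Y2 = 1/66; threaded value p + q = 67; c = 11623; 11623 = 59 * 197; number of divisors = (1+1) * (1+1) = 4; answer 4
Part 4: Y3 = 4; w = -40; f(3) = -1*(11) - 1*(-22) - 2*(-40) = 91; iterating: f(3)=91, f(4)=-58, f(5)=-55, f(6)=-69, f(7)=240, f(8)=-61, f(9)=-41, f(10)=-378, f(11)=541, f(12)=-81; answer -81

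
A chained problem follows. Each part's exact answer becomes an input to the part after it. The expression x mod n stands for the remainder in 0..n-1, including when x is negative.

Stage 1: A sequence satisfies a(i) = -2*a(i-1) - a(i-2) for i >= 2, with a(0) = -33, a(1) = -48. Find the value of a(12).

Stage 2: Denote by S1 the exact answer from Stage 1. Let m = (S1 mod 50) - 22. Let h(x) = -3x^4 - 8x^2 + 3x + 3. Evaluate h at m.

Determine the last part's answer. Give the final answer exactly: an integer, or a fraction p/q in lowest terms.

-252821

Stage 1: a(2) = -2*(-48) - 1*(-33) = 129; iterating: a(2)=129, a(3)=-210, a(4)=291, a(5)=-372, a(6)=453, a(7)=-534, a(8)=615, a(9)=-696, a(10)=777, a(11)=-858, a(12)=939; answer 939
Stage 2: S1 = 939; m = 17; -3*(17)^4 - 8*(17)^2 + 3*(17)^1 + 3 = (-250563) + (-2312) + (51) + (3) = -252821; answer -252821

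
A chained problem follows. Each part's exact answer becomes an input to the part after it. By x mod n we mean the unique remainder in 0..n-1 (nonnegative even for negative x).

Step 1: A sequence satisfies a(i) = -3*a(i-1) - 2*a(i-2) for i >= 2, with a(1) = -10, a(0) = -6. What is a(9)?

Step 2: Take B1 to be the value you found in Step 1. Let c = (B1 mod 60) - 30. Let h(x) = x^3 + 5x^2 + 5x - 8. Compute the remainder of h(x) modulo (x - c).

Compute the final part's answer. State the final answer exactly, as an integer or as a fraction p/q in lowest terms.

10092

Step 1: a(2) = -3*(-10) - 2*(-6) = 42; iterating: a(2)=42, a(3)=-106, a(4)=234, a(5)=-490, a(6)=1002, a(7)=-2026, a(8)=4074, a(9)=-8170; answer -8170
Step 2: B1 = -8170; c = 20; remainder = value at the root: 1*(20)^3 + 5*(20)^2 + 5*(20)^1 - 8 = (8000) + (2000) + (100) + (-8) = 10092; answer 10092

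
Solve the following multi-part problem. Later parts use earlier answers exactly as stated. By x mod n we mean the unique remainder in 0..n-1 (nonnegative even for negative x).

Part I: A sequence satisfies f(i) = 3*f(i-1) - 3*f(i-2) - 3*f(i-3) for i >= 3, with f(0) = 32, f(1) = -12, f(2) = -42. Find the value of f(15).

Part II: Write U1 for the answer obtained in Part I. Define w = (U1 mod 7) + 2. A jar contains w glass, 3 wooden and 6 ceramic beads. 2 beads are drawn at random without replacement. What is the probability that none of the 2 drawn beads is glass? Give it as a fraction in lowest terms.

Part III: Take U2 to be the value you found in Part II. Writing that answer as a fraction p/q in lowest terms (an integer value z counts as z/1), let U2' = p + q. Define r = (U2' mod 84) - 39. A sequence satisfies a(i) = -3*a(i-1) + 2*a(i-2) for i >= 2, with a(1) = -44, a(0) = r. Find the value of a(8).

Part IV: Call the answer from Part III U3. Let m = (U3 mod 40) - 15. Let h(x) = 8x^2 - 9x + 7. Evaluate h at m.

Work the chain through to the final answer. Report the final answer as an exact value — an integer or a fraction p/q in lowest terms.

1074

Part I: f(3) = 3*(-42) - 3*(-12) - 3*(32) = -186; iterating: f(3)=-186, f(4)=-396, f(5)=-504, f(6)=234, f(7)=3402, f(8)=11016, f(9)=22140, f(10)=23166, f(11)=-29970, f(12)=-225828, f(13)=-657072, f(14)=-1203822, f(15)=-962766; answer -962766
Part II: U1 = -962766; w = 2; total draws C(11,2) = 55; favorable C(9,2) = 36; P = 36/55; answer 36/55
Part III: U2 = 36/55; threaded value p + q = 91; r = -32; a(2) = -3*(-44) + 2*(-32) = 68; iterating: a(2)=68, a(3)=-292, a(4)=1012, a(5)=-3620, a(6)=12884, a(7)=-45892, a(8)=163444; answer 163444
Part IV: U3 = 163444; m = -11; 8*(-11)^2 - 9*(-11)^1 + 7 = (968) + (99) + (7) = 1074; answer 1074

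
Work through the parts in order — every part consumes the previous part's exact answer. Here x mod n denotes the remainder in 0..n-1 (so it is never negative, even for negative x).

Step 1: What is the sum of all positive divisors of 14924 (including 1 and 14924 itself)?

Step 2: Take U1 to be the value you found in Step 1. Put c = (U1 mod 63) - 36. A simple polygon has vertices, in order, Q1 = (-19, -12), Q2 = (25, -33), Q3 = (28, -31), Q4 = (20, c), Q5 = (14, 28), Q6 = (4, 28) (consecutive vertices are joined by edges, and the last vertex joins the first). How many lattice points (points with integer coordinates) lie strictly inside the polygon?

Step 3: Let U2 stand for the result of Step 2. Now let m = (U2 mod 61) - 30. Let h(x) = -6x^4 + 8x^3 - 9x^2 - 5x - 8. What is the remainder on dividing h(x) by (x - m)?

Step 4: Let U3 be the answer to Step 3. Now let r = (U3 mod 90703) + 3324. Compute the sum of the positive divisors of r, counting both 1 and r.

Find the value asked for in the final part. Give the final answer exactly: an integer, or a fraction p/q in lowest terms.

Step 1: 14924 = 2^2 * 7 * 13 * 41; sigma = (1 + 2 + 4) * (1 + 7) * (1 + 13) * (1 + 41) = 7 * 8 * 14 * 42 = 32928; answer 32928
Step 2: U1 = 32928; c = 6; cross terms: (-19*-33 - 25*-12)=927, (25*-31 - 28*-33)=149, (28*6 - 20*-31)=788, (20*28 - 14*6)=476, (14*28 - 4*28)=280, (4*-12 - -19*28)=484; twice the area = |3104| = 3104; area = 1552; boundary points = 1 + 1 + 1 + 2 + 10 + 1 = 16; strictly interior points = area - boundary/2 + 1 = 1545; answer 1545
Step 3: U2 = 1545; m = -10; remainder = value at the root: -6*(-10)^4 + 8*(-10)^3 - 9*(-10)^2 - 5*(-10)^1 - 8 = (-60000) + (-8000) + (-900) + (50) + (-8) = -68858; answer -68858
Step 4: U3 = -68858; r = 25169; 25169 is prime, so its only divisors are 1 and 25169; sigma = 1 + 25169 = 25170; answer 25170

25170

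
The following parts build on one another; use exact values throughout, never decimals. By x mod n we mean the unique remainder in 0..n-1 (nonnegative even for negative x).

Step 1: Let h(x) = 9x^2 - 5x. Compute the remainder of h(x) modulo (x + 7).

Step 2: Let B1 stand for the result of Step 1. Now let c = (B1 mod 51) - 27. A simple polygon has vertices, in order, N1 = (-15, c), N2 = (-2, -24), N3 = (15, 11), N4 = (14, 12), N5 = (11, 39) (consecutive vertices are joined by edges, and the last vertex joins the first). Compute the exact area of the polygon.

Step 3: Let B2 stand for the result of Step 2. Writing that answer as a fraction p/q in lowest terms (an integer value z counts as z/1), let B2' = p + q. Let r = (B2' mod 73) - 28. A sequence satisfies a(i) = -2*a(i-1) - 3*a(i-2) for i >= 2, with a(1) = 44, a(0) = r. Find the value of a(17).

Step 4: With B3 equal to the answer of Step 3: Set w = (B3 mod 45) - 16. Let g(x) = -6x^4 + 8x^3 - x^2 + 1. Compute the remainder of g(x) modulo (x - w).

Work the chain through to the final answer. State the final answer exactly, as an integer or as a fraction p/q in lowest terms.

Step 1: remainder = value at the root: 9*(-7)^2 - 5*(-7)^1 = (441) + (35) = 476; answer 476
Step 2: B1 = 476; c = -10; cross terms: (-15*-24 - -2*-10)=340, (-2*11 - 15*-24)=338, (15*12 - 14*11)=26, (14*39 - 11*12)=414, (11*-10 - -15*39)=475; twice the area = |1593| = 1593; area = 1593/2; answer 1593/2
Step 3: B2 = 1593/2; threaded value p + q = 1595; r = 34; a(2) = -2*(44) - 3*(34) = -190; iterating: a(2)=-190, a(3)=248, a(4)=74, a(5)=-892, a(6)=1562, a(7)=-448, a(8)=-3790, a(9)=8924, a(10)=-6478, a(11)=-13816, a(12)=47066, a(13)=-52684, a(14)=-35830, a(15)=229712, a(16)=-351934, a(17)=14732; answer 14732
Step 4: B3 = 14732; w = 1; remainder = value at the root: -6*(1)^4 + 8*(1)^3 - 1*(1)^2 + 1 = (-6) + (8) + (-1) + (1) = 2; answer 2

2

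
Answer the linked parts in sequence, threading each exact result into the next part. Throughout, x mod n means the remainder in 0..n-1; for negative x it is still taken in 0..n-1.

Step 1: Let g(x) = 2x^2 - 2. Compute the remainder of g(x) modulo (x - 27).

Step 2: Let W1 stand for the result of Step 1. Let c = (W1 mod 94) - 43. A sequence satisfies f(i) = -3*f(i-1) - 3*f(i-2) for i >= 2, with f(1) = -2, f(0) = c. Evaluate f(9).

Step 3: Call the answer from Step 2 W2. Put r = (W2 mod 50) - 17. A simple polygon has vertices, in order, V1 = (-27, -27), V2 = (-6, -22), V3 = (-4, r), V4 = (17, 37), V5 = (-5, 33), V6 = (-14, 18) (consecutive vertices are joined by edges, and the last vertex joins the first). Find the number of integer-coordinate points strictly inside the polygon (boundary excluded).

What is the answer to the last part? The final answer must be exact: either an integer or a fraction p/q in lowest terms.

Step 1: remainder = value at the root: 2*(27)^2 - 2 = (1458) + (-2) = 1456; answer 1456
Step 2: W1 = 1456; c = 3; f(2) = -3*(-2) - 3*(3) = -3; iterating: f(2)=-3, f(3)=15, f(4)=-36, f(5)=63, f(6)=-81, f(7)=54, f(8)=81, f(9)=-405; answer -405
Step 3: W2 = -405; r = 28; cross terms: (-27*-22 - -6*-27)=432, (-6*28 - -4*-22)=-256, (-4*37 - 17*28)=-624, (17*33 - -5*37)=746, (-5*18 - -14*33)=372, (-14*-27 - -27*18)=864; twice the area = |1534| = 1534; area = 767; boundary points = 1 + 2 + 3 + 2 + 3 + 1 = 12; strictly interior points = area - boundary/2 + 1 = 762; answer 762

762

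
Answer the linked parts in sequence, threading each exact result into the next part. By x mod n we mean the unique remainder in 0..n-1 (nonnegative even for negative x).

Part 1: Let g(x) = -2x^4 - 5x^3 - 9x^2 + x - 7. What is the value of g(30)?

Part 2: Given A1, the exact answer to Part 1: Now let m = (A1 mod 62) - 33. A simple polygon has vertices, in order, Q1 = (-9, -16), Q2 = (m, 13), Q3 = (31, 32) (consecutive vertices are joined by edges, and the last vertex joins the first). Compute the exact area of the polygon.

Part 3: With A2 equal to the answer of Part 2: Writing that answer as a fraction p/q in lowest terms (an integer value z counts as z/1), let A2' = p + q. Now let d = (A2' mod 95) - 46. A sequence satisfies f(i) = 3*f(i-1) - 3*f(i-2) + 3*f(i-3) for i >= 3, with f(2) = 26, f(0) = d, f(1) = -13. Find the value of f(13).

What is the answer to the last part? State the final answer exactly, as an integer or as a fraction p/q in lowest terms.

Part 1: -2*(30)^4 - 5*(30)^3 - 9*(30)^2 + 1*(30)^1 - 7 = (-1620000) + (-135000) + (-8100) + (30) + (-7) = -1763077; answer -1763077
Part 2: A1 = -1763077; m = -16; cross terms: (-9*13 - -16*-16)=-373, (-16*32 - 31*13)=-915, (31*-16 - -9*32)=-208; twice the area = |-1496| = 1496; area = 748; answer 748
Part 3: A2 = 748; threaded value p + q = 749; d = 38; f(3) = 3*(26) - 3*(-13) + 3*(38) = 231; iterating: f(3)=231, f(4)=576, f(5)=1113, f(6)=2304, f(7)=5301, f(8)=12330, f(9)=27999, f(10)=62910, f(11)=141723, f(12)=320436, f(13)=724869; answer 724869

724869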